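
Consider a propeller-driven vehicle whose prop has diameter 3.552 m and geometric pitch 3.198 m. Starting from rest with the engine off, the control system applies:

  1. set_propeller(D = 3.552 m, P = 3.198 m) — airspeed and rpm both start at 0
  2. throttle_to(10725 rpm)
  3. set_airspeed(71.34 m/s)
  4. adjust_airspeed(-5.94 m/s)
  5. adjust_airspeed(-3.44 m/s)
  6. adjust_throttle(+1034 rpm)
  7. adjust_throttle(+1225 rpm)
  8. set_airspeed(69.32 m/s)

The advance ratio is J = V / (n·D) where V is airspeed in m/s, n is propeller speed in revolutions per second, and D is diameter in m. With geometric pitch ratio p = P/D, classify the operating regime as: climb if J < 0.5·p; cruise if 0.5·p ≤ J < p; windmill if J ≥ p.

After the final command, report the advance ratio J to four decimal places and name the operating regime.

J = 0.0902, regime = climb

set_propeller: D = 3.552 m, P = 3.198 m (p = P/D = 0.900338); state ← (V=0, rpm=0)
throttle_to(10725): rpm ← 10725
set_airspeed(71.34): V ← 71.34 m/s
adjust_airspeed(-5.94): V ← 71.34 -5.94 = 65.4 m/s
adjust_airspeed(-3.44): V ← 65.4 -3.44 = 61.96 m/s
adjust_throttle(+1034): rpm ← 10725 +1034 = 11759
adjust_throttle(+1225): rpm ← 11759 +1225 = 12984
set_airspeed(69.32): V ← 69.32 m/s
final state: V = 69.32 m/s, rpm = 12984 → n = rpm/60 = 216.400000 rev/s
J = V / (n·D) = 69.32 / (216.400000 × 3.552) = 0.090184
regime bands: climb J<0.4502 | cruise [0.4502, 0.9003) | windmill J≥0.9003
J = 0.0902 → climb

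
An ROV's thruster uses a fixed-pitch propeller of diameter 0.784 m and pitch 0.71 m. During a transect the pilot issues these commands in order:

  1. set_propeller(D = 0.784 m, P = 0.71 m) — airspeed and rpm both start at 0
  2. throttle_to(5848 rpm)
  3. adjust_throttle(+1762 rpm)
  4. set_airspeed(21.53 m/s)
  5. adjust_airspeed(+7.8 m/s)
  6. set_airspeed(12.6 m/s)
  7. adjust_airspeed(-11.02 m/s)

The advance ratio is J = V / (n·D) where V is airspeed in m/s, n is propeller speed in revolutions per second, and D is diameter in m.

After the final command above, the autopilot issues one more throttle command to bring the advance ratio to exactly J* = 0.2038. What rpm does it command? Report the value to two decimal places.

set_propeller: D = 0.784 m, P = 0.71 m (p = P/D = 0.905612); state ← (V=0, rpm=0)
throttle_to(5848): rpm ← 5848
adjust_throttle(+1762): rpm ← 5848 +1762 = 7610
set_airspeed(21.53): V ← 21.53 m/s
adjust_airspeed(+7.8): V ← 21.53 +7.8 = 29.33 m/s
set_airspeed(12.6): V ← 12.6 m/s
adjust_airspeed(-11.02): V ← 12.6 -11.02 = 1.58 m/s
final state: V = 1.58 m/s, rpm = 7610 → n = rpm/60 = 126.833333 rev/s
target J* = 0.2038; solve J* = V/(n·D) for n: n = V/(J*·D) = 1.58/(0.2038 × 0.784) = 9.888646 rev/s
rpm = 60·n = 593.318780

rpm = 593.32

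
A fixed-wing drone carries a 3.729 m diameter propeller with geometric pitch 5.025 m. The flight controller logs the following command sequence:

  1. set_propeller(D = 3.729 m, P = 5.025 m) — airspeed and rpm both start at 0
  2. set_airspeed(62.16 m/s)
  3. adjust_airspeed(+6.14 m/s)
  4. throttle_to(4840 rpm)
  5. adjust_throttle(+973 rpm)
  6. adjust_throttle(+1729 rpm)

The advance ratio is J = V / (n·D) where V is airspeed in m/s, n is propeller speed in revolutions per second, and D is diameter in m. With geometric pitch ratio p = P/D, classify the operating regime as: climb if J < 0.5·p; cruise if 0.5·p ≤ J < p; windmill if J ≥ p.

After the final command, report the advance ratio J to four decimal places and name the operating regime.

set_propeller: D = 3.729 m, P = 5.025 m (p = P/D = 1.347546); state ← (V=0, rpm=0)
set_airspeed(62.16): V ← 62.16 m/s
adjust_airspeed(+6.14): V ← 62.16 +6.14 = 68.3 m/s
throttle_to(4840): rpm ← 4840
adjust_throttle(+973): rpm ← 4840 +973 = 5813
adjust_throttle(+1729): rpm ← 5813 +1729 = 7542
final state: V = 68.3 m/s, rpm = 7542 → n = rpm/60 = 125.700000 rev/s
J = V / (n·D) = 68.3 / (125.700000 × 3.729) = 0.145711
regime bands: climb J<0.6738 | cruise [0.6738, 1.3475) | windmill J≥1.3475
J = 0.1457 → climb

J = 0.1457, regime = climb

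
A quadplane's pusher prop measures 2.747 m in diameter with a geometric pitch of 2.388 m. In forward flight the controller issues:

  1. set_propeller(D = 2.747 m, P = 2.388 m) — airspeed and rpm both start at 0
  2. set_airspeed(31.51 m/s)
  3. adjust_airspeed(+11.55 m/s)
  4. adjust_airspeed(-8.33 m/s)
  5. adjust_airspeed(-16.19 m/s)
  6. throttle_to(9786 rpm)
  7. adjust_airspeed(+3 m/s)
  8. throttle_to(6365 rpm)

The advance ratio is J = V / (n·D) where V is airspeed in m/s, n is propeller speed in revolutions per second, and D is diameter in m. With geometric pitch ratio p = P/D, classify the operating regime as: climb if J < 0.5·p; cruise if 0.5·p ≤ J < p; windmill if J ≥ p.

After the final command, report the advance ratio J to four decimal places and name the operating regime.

J = 0.0739, regime = climb

set_propeller: D = 2.747 m, P = 2.388 m (p = P/D = 0.869312); state ← (V=0, rpm=0)
set_airspeed(31.51): V ← 31.51 m/s
adjust_airspeed(+11.55): V ← 31.51 +11.55 = 43.06 m/s
adjust_airspeed(-8.33): V ← 43.06 -8.33 = 34.73 m/s
adjust_airspeed(-16.19): V ← 34.73 -16.19 = 18.54 m/s
throttle_to(9786): rpm ← 9786
adjust_airspeed(+3): V ← 18.54 +3 = 21.54 m/s
throttle_to(6365): rpm ← 6365
final state: V = 21.54 m/s, rpm = 6365 → n = rpm/60 = 106.083333 rev/s
J = V / (n·D) = 21.54 / (106.083333 × 2.747) = 0.073916
regime bands: climb J<0.4347 | cruise [0.4347, 0.8693) | windmill J≥0.8693
J = 0.0739 → climb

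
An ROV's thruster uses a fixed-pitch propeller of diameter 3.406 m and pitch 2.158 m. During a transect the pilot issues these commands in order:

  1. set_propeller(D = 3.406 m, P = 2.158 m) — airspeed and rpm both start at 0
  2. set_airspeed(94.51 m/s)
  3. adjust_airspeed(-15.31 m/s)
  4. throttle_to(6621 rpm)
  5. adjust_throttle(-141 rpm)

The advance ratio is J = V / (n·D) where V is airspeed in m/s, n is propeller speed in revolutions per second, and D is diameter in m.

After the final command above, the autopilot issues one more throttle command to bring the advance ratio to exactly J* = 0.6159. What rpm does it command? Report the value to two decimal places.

rpm = 2265.28

set_propeller: D = 3.406 m, P = 2.158 m (p = P/D = 0.633588); state ← (V=0, rpm=0)
set_airspeed(94.51): V ← 94.51 m/s
adjust_airspeed(-15.31): V ← 94.51 -15.31 = 79.2 m/s
throttle_to(6621): rpm ← 6621
adjust_throttle(-141): rpm ← 6621 -141 = 6480
final state: V = 79.2 m/s, rpm = 6480 → n = rpm/60 = 108.000000 rev/s
target J* = 0.6159; solve J* = V/(n·D) for n: n = V/(J*·D) = 79.2/(0.6159 × 3.406) = 37.754640 rev/s
rpm = 60·n = 2265.278402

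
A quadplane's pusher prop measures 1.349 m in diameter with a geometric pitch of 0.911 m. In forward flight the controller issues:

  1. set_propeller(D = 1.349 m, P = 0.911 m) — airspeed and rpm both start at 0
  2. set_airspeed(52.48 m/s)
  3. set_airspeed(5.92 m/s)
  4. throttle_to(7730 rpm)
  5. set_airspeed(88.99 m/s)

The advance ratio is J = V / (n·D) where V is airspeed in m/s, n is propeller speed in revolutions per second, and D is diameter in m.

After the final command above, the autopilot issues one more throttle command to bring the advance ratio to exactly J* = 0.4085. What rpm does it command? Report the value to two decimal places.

rpm = 9689.21

set_propeller: D = 1.349 m, P = 0.911 m (p = P/D = 0.675315); state ← (V=0, rpm=0)
set_airspeed(52.48): V ← 52.48 m/s
set_airspeed(5.92): V ← 5.92 m/s
throttle_to(7730): rpm ← 7730
set_airspeed(88.99): V ← 88.99 m/s
final state: V = 88.99 m/s, rpm = 7730 → n = rpm/60 = 128.833333 rev/s
target J* = 0.4085; solve J* = V/(n·D) for n: n = V/(J*·D) = 88.99/(0.4085 × 1.349) = 161.486862 rev/s
rpm = 60·n = 9689.211738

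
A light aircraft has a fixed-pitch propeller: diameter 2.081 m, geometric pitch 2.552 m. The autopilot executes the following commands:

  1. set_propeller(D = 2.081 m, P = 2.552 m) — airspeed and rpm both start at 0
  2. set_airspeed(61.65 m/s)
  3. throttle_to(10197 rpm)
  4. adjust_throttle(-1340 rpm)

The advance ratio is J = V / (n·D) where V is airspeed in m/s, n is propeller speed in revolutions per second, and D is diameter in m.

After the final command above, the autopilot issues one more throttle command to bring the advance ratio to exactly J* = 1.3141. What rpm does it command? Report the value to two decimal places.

rpm = 1352.65

set_propeller: D = 2.081 m, P = 2.552 m (p = P/D = 1.226333); state ← (V=0, rpm=0)
set_airspeed(61.65): V ← 61.65 m/s
throttle_to(10197): rpm ← 10197
adjust_throttle(-1340): rpm ← 10197 -1340 = 8857
final state: V = 61.65 m/s, rpm = 8857 → n = rpm/60 = 147.616667 rev/s
target J* = 1.3141; solve J* = V/(n·D) for n: n = V/(J*·D) = 61.65/(1.3141 × 2.081) = 22.544084 rev/s
rpm = 60·n = 1352.645013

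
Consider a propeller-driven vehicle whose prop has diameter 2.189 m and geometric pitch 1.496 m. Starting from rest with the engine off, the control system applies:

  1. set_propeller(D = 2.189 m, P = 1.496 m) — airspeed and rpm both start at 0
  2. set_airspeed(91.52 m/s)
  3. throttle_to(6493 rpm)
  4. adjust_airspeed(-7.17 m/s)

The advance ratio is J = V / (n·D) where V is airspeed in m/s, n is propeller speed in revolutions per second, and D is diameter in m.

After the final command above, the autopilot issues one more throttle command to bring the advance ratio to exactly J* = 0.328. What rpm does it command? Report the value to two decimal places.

set_propeller: D = 2.189 m, P = 1.496 m (p = P/D = 0.683417); state ← (V=0, rpm=0)
set_airspeed(91.52): V ← 91.52 m/s
throttle_to(6493): rpm ← 6493
adjust_airspeed(-7.17): V ← 91.52 -7.17 = 84.35 m/s
final state: V = 84.35 m/s, rpm = 6493 → n = rpm/60 = 108.216667 rev/s
target J* = 0.328; solve J* = V/(n·D) for n: n = V/(J*·D) = 84.35/(0.328 × 2.189) = 117.480418 rev/s
rpm = 60·n = 7048.825057

rpm = 7048.83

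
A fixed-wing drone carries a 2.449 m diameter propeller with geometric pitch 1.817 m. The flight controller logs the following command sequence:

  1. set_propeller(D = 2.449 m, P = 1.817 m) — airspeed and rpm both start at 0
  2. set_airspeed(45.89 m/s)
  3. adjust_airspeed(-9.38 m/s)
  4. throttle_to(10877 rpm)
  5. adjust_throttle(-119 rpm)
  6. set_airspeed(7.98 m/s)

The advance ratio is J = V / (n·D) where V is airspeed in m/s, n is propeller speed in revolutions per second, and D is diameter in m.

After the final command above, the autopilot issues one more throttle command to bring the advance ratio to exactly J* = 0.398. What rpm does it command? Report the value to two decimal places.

rpm = 491.23

set_propeller: D = 2.449 m, P = 1.817 m (p = P/D = 0.741935); state ← (V=0, rpm=0)
set_airspeed(45.89): V ← 45.89 m/s
adjust_airspeed(-9.38): V ← 45.89 -9.38 = 36.51 m/s
throttle_to(10877): rpm ← 10877
adjust_throttle(-119): rpm ← 10877 -119 = 10758
set_airspeed(7.98): V ← 7.98 m/s
final state: V = 7.98 m/s, rpm = 10758 → n = rpm/60 = 179.300000 rev/s
target J* = 0.398; solve J* = V/(n·D) for n: n = V/(J*·D) = 7.98/(0.398 × 2.449) = 8.187118 rev/s
rpm = 60·n = 491.227062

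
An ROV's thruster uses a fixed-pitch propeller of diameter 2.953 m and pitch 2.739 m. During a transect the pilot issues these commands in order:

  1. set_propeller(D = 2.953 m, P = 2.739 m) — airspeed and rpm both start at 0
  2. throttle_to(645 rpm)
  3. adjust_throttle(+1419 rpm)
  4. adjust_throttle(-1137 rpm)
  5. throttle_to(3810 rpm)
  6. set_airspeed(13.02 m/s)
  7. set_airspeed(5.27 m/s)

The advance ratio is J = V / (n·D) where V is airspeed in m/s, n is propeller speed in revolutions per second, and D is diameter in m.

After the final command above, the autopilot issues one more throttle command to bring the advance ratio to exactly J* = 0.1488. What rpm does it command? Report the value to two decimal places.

rpm = 719.61

set_propeller: D = 2.953 m, P = 2.739 m (p = P/D = 0.927531); state ← (V=0, rpm=0)
throttle_to(645): rpm ← 645
adjust_throttle(+1419): rpm ← 645 +1419 = 2064
adjust_throttle(-1137): rpm ← 2064 -1137 = 927
throttle_to(3810): rpm ← 3810
set_airspeed(13.02): V ← 13.02 m/s
set_airspeed(5.27): V ← 5.27 m/s
final state: V = 5.27 m/s, rpm = 3810 → n = rpm/60 = 63.500000 rev/s
target J* = 0.1488; solve J* = V/(n·D) for n: n = V/(J*·D) = 5.27/(0.1488 × 2.953) = 11.993453 rev/s
rpm = 60·n = 719.607179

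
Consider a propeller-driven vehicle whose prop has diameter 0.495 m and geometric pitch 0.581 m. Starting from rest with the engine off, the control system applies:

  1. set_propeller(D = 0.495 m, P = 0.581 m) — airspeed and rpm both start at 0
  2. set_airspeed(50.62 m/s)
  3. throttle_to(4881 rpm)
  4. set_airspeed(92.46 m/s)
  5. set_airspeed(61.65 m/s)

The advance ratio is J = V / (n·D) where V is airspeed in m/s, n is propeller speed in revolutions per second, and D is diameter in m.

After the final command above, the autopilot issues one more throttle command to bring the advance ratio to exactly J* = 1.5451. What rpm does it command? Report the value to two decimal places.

set_propeller: D = 0.495 m, P = 0.581 m (p = P/D = 1.173737); state ← (V=0, rpm=0)
set_airspeed(50.62): V ← 50.62 m/s
throttle_to(4881): rpm ← 4881
set_airspeed(92.46): V ← 92.46 m/s
set_airspeed(61.65): V ← 61.65 m/s
final state: V = 61.65 m/s, rpm = 4881 → n = rpm/60 = 81.350000 rev/s
target J* = 1.5451; solve J* = V/(n·D) for n: n = V/(J*·D) = 61.65/(1.5451 × 0.495) = 80.606727 rev/s
rpm = 60·n = 4836.403646

rpm = 4836.40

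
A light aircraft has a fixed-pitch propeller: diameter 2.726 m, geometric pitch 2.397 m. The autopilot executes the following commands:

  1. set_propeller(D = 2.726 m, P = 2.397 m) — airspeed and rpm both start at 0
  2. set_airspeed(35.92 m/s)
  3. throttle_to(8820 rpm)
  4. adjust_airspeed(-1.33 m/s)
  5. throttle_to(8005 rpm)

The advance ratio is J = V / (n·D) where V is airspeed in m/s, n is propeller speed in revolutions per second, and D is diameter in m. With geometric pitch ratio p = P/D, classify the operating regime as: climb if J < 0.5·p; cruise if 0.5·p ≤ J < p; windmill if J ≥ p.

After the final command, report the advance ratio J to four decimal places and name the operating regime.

set_propeller: D = 2.726 m, P = 2.397 m (p = P/D = 0.879310); state ← (V=0, rpm=0)
set_airspeed(35.92): V ← 35.92 m/s
throttle_to(8820): rpm ← 8820
adjust_airspeed(-1.33): V ← 35.92 -1.33 = 34.59 m/s
throttle_to(8005): rpm ← 8005
final state: V = 34.59 m/s, rpm = 8005 → n = rpm/60 = 133.416667 rev/s
J = V / (n·D) = 34.59 / (133.416667 × 2.726) = 0.095107
regime bands: climb J<0.4397 | cruise [0.4397, 0.8793) | windmill J≥0.8793
J = 0.0951 → climb

J = 0.0951, regime = climb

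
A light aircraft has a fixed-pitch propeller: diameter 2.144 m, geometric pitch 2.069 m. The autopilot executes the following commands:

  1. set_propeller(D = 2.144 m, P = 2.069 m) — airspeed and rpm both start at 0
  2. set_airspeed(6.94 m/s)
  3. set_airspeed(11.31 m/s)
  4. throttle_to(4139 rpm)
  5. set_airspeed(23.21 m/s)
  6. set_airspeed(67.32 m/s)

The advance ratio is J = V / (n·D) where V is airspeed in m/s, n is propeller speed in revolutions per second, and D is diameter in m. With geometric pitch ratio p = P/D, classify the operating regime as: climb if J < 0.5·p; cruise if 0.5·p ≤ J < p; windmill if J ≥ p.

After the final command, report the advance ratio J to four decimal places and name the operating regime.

J = 0.4552, regime = climb

set_propeller: D = 2.144 m, P = 2.069 m (p = P/D = 0.965019); state ← (V=0, rpm=0)
set_airspeed(6.94): V ← 6.94 m/s
set_airspeed(11.31): V ← 11.31 m/s
throttle_to(4139): rpm ← 4139
set_airspeed(23.21): V ← 23.21 m/s
set_airspeed(67.32): V ← 67.32 m/s
final state: V = 67.32 m/s, rpm = 4139 → n = rpm/60 = 68.983333 rev/s
J = V / (n·D) = 67.32 / (68.983333 × 2.144) = 0.455172
regime bands: climb J<0.4825 | cruise [0.4825, 0.9650) | windmill J≥0.9650
J = 0.4552 → climb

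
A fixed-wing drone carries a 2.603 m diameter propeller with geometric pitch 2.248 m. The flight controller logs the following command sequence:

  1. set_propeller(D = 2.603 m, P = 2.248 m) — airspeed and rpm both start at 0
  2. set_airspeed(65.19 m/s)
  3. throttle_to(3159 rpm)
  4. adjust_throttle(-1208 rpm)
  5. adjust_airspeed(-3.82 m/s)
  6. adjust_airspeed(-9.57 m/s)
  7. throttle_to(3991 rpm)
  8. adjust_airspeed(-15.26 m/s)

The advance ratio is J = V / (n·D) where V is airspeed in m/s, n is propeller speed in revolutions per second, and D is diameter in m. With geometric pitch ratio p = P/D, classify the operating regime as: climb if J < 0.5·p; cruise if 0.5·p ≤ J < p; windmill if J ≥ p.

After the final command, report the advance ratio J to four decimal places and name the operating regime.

J = 0.2110, regime = climb

set_propeller: D = 2.603 m, P = 2.248 m (p = P/D = 0.863619); state ← (V=0, rpm=0)
set_airspeed(65.19): V ← 65.19 m/s
throttle_to(3159): rpm ← 3159
adjust_throttle(-1208): rpm ← 3159 -1208 = 1951
adjust_airspeed(-3.82): V ← 65.19 -3.82 = 61.37 m/s
adjust_airspeed(-9.57): V ← 61.37 -9.57 = 51.8 m/s
throttle_to(3991): rpm ← 3991
adjust_airspeed(-15.26): V ← 51.8 -15.26 = 36.54 m/s
final state: V = 36.54 m/s, rpm = 3991 → n = rpm/60 = 66.516667 rev/s
J = V / (n·D) = 36.54 / (66.516667 × 2.603) = 0.211040
regime bands: climb J<0.4318 | cruise [0.4318, 0.8636) | windmill J≥0.8636
J = 0.2110 → climb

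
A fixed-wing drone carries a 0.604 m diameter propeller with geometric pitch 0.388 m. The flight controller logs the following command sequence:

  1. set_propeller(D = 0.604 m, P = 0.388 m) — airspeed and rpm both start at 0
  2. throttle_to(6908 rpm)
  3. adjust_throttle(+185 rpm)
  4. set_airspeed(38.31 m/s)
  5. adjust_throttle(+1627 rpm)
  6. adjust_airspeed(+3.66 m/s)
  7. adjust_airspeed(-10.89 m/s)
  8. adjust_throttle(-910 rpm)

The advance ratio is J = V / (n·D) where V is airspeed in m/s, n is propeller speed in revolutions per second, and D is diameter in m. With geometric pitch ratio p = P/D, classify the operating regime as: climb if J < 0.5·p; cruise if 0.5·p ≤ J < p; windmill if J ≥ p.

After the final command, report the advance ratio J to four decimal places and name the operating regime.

J = 0.3953, regime = cruise

set_propeller: D = 0.604 m, P = 0.388 m (p = P/D = 0.642384); state ← (V=0, rpm=0)
throttle_to(6908): rpm ← 6908
adjust_throttle(+185): rpm ← 6908 +185 = 7093
set_airspeed(38.31): V ← 38.31 m/s
adjust_throttle(+1627): rpm ← 7093 +1627 = 8720
adjust_airspeed(+3.66): V ← 38.31 +3.66 = 41.97 m/s
adjust_airspeed(-10.89): V ← 41.97 -10.89 = 31.08 m/s
adjust_throttle(-910): rpm ← 8720 -910 = 7810
final state: V = 31.08 m/s, rpm = 7810 → n = rpm/60 = 130.166667 rev/s
J = V / (n·D) = 31.08 / (130.166667 × 0.604) = 0.395316
regime bands: climb J<0.3212 | cruise [0.3212, 0.6424) | windmill J≥0.6424
J = 0.3953 → cruise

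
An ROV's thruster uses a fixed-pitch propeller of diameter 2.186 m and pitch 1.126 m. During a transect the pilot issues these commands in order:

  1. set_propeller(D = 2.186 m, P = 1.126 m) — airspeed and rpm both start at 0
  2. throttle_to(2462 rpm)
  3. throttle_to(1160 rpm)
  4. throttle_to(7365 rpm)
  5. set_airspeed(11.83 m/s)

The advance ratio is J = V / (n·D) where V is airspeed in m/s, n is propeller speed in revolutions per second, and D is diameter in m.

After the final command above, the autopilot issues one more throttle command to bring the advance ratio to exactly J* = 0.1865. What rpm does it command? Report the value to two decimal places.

set_propeller: D = 2.186 m, P = 1.126 m (p = P/D = 0.515096); state ← (V=0, rpm=0)
throttle_to(2462): rpm ← 2462
throttle_to(1160): rpm ← 1160
throttle_to(7365): rpm ← 7365
set_airspeed(11.83): V ← 11.83 m/s
final state: V = 11.83 m/s, rpm = 7365 → n = rpm/60 = 122.750000 rev/s
target J* = 0.1865; solve J* = V/(n·D) for n: n = V/(J*·D) = 11.83/(0.1865 × 2.186) = 29.017217 rev/s
rpm = 60·n = 1741.032993

rpm = 1741.03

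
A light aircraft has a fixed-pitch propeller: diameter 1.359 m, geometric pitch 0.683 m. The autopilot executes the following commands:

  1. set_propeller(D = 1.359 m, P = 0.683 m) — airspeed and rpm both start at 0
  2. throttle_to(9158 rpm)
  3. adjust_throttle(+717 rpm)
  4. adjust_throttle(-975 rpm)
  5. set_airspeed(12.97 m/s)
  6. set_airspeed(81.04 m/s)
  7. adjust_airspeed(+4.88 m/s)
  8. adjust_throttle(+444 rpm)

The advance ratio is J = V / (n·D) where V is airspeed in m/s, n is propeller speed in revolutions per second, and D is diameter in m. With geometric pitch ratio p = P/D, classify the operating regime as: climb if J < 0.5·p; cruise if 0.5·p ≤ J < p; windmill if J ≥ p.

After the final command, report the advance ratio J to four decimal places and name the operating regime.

set_propeller: D = 1.359 m, P = 0.683 m (p = P/D = 0.502575); state ← (V=0, rpm=0)
throttle_to(9158): rpm ← 9158
adjust_throttle(+717): rpm ← 9158 +717 = 9875
adjust_throttle(-975): rpm ← 9875 -975 = 8900
set_airspeed(12.97): V ← 12.97 m/s
set_airspeed(81.04): V ← 81.04 m/s
adjust_airspeed(+4.88): V ← 81.04 +4.88 = 85.92 m/s
adjust_throttle(+444): rpm ← 8900 +444 = 9344
final state: V = 85.92 m/s, rpm = 9344 → n = rpm/60 = 155.733333 rev/s
J = V / (n·D) = 85.92 / (155.733333 × 1.359) = 0.405969
regime bands: climb J<0.2513 | cruise [0.2513, 0.5026) | windmill J≥0.5026
J = 0.4060 → cruise

J = 0.4060, regime = cruise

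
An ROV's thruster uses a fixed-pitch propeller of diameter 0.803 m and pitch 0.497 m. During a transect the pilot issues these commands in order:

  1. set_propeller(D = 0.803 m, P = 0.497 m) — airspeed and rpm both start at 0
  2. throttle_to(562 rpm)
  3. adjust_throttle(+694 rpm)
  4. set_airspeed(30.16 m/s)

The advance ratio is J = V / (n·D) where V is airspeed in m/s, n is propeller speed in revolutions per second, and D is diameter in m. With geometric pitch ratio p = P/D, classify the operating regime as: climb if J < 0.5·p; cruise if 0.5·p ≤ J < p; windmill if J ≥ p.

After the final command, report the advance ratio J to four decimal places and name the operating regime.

J = 1.7942, regime = windmill

set_propeller: D = 0.803 m, P = 0.497 m (p = P/D = 0.618929); state ← (V=0, rpm=0)
throttle_to(562): rpm ← 562
adjust_throttle(+694): rpm ← 562 +694 = 1256
set_airspeed(30.16): V ← 30.16 m/s
final state: V = 30.16 m/s, rpm = 1256 → n = rpm/60 = 20.933333 rev/s
J = V / (n·D) = 30.16 / (20.933333 × 0.803) = 1.794227
regime bands: climb J<0.3095 | cruise [0.3095, 0.6189) | windmill J≥0.6189
J = 1.7942 → windmill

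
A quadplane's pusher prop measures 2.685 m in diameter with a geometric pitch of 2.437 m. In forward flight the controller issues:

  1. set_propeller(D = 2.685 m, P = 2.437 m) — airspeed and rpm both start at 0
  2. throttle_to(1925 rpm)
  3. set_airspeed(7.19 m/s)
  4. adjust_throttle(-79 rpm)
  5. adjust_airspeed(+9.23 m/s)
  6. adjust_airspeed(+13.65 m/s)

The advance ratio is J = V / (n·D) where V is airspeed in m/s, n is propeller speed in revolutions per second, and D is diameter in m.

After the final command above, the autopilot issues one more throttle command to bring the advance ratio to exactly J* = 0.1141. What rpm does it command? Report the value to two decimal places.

rpm = 5889.18

set_propeller: D = 2.685 m, P = 2.437 m (p = P/D = 0.907635); state ← (V=0, rpm=0)
throttle_to(1925): rpm ← 1925
set_airspeed(7.19): V ← 7.19 m/s
adjust_throttle(-79): rpm ← 1925 -79 = 1846
adjust_airspeed(+9.23): V ← 7.19 +9.23 = 16.42 m/s
adjust_airspeed(+13.65): V ← 16.42 +13.65 = 30.07 m/s
final state: V = 30.07 m/s, rpm = 1846 → n = rpm/60 = 30.766667 rev/s
target J* = 0.1141; solve J* = V/(n·D) for n: n = V/(J*·D) = 30.07/(0.1141 × 2.685) = 98.152981 rev/s
rpm = 60·n = 5889.178854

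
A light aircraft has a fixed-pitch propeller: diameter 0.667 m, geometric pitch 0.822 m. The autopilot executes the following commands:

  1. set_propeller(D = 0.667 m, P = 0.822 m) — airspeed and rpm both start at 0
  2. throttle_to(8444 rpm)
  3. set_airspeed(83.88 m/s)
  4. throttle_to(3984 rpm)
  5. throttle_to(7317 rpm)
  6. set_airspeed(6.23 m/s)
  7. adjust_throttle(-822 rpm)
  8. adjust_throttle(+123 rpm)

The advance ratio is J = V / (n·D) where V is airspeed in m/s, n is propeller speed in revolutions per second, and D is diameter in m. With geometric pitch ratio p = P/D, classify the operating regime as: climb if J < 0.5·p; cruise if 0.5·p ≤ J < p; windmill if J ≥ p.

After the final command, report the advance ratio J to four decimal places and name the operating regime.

J = 0.0847, regime = climb

set_propeller: D = 0.667 m, P = 0.822 m (p = P/D = 1.232384); state ← (V=0, rpm=0)
throttle_to(8444): rpm ← 8444
set_airspeed(83.88): V ← 83.88 m/s
throttle_to(3984): rpm ← 3984
throttle_to(7317): rpm ← 7317
set_airspeed(6.23): V ← 6.23 m/s
adjust_throttle(-822): rpm ← 7317 -822 = 6495
adjust_throttle(+123): rpm ← 6495 +123 = 6618
final state: V = 6.23 m/s, rpm = 6618 → n = rpm/60 = 110.300000 rev/s
J = V / (n·D) = 6.23 / (110.300000 × 0.667) = 0.084681
regime bands: climb J<0.6162 | cruise [0.6162, 1.2324) | windmill J≥1.2324
J = 0.0847 → climb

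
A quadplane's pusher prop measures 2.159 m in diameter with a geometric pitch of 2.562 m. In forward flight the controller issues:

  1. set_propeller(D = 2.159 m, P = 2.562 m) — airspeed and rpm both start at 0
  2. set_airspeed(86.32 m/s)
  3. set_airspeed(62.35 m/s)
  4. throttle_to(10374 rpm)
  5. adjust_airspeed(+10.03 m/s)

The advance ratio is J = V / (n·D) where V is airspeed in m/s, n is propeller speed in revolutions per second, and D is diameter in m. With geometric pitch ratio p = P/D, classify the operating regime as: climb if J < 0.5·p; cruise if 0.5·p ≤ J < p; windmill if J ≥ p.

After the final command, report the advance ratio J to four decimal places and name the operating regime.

set_propeller: D = 2.159 m, P = 2.562 m (p = P/D = 1.186660); state ← (V=0, rpm=0)
set_airspeed(86.32): V ← 86.32 m/s
set_airspeed(62.35): V ← 62.35 m/s
throttle_to(10374): rpm ← 10374
adjust_airspeed(+10.03): V ← 62.35 +10.03 = 72.38 m/s
final state: V = 72.38 m/s, rpm = 10374 → n = rpm/60 = 172.900000 rev/s
J = V / (n·D) = 72.38 / (172.900000 × 2.159) = 0.193897
regime bands: climb J<0.5933 | cruise [0.5933, 1.1867) | windmill J≥1.1867
J = 0.1939 → climb

J = 0.1939, regime = climb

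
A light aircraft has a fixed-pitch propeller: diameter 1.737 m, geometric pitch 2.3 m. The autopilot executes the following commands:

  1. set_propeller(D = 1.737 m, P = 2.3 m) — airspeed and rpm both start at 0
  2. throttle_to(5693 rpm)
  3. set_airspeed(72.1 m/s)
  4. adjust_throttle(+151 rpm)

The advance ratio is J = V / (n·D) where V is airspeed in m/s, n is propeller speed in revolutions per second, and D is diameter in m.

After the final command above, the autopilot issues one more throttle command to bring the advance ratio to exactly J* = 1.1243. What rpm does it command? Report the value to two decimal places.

rpm = 2215.16

set_propeller: D = 1.737 m, P = 2.3 m (p = P/D = 1.324122); state ← (V=0, rpm=0)
throttle_to(5693): rpm ← 5693
set_airspeed(72.1): V ← 72.1 m/s
adjust_throttle(+151): rpm ← 5693 +151 = 5844
final state: V = 72.1 m/s, rpm = 5844 → n = rpm/60 = 97.400000 rev/s
target J* = 1.1243; solve J* = V/(n·D) for n: n = V/(J*·D) = 72.1/(1.1243 × 1.737) = 36.919281 rev/s
rpm = 60·n = 2215.156865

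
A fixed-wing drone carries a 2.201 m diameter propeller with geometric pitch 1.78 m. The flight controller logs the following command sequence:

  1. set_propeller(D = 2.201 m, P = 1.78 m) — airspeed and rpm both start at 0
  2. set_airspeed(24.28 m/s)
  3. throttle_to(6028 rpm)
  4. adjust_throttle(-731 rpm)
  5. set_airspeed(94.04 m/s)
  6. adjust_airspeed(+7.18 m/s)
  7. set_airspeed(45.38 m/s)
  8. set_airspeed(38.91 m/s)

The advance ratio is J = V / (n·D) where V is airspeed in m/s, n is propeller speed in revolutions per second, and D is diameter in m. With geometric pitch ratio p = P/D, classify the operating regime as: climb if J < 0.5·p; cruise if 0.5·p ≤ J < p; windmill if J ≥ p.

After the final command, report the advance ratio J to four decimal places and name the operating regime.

J = 0.2002, regime = climb

set_propeller: D = 2.201 m, P = 1.78 m (p = P/D = 0.808723); state ← (V=0, rpm=0)
set_airspeed(24.28): V ← 24.28 m/s
throttle_to(6028): rpm ← 6028
adjust_throttle(-731): rpm ← 6028 -731 = 5297
set_airspeed(94.04): V ← 94.04 m/s
adjust_airspeed(+7.18): V ← 94.04 +7.18 = 101.22 m/s
set_airspeed(45.38): V ← 45.38 m/s
set_airspeed(38.91): V ← 38.91 m/s
final state: V = 38.91 m/s, rpm = 5297 → n = rpm/60 = 88.283333 rev/s
J = V / (n·D) = 38.91 / (88.283333 × 2.201) = 0.200245
regime bands: climb J<0.4044 | cruise [0.4044, 0.8087) | windmill J≥0.8087
J = 0.2002 → climb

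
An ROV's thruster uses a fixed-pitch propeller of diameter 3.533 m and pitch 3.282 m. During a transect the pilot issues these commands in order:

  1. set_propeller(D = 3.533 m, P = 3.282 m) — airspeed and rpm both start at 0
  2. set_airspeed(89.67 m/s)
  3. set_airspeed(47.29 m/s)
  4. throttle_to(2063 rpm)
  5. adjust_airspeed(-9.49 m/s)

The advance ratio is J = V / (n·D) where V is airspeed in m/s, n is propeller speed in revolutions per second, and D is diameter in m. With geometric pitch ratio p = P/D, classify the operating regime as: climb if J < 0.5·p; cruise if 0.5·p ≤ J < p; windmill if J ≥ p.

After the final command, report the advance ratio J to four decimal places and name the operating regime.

J = 0.3112, regime = climb

set_propeller: D = 3.533 m, P = 3.282 m (p = P/D = 0.928956); state ← (V=0, rpm=0)
set_airspeed(89.67): V ← 89.67 m/s
set_airspeed(47.29): V ← 47.29 m/s
throttle_to(2063): rpm ← 2063
adjust_airspeed(-9.49): V ← 47.29 -9.49 = 37.8 m/s
final state: V = 37.8 m/s, rpm = 2063 → n = rpm/60 = 34.383333 rev/s
J = V / (n·D) = 37.8 / (34.383333 × 3.533) = 0.311172
regime bands: climb J<0.4645 | cruise [0.4645, 0.9290) | windmill J≥0.9290
J = 0.3112 → climb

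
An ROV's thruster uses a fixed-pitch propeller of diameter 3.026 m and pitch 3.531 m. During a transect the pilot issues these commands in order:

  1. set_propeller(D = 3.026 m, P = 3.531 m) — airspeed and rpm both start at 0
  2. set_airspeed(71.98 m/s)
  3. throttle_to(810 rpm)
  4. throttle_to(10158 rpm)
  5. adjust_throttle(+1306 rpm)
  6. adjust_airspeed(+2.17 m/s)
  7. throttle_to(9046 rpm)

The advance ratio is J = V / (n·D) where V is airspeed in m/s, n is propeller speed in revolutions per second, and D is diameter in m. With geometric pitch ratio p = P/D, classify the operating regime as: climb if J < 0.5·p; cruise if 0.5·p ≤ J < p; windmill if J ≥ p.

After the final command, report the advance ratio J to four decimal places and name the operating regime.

J = 0.1625, regime = climb

set_propeller: D = 3.026 m, P = 3.531 m (p = P/D = 1.166887); state ← (V=0, rpm=0)
set_airspeed(71.98): V ← 71.98 m/s
throttle_to(810): rpm ← 810
throttle_to(10158): rpm ← 10158
adjust_throttle(+1306): rpm ← 10158 +1306 = 11464
adjust_airspeed(+2.17): V ← 71.98 +2.17 = 74.15 m/s
throttle_to(9046): rpm ← 9046
final state: V = 74.15 m/s, rpm = 9046 → n = rpm/60 = 150.766667 rev/s
J = V / (n·D) = 74.15 / (150.766667 × 3.026) = 0.162531
regime bands: climb J<0.5834 | cruise [0.5834, 1.1669) | windmill J≥1.1669
J = 0.1625 → climb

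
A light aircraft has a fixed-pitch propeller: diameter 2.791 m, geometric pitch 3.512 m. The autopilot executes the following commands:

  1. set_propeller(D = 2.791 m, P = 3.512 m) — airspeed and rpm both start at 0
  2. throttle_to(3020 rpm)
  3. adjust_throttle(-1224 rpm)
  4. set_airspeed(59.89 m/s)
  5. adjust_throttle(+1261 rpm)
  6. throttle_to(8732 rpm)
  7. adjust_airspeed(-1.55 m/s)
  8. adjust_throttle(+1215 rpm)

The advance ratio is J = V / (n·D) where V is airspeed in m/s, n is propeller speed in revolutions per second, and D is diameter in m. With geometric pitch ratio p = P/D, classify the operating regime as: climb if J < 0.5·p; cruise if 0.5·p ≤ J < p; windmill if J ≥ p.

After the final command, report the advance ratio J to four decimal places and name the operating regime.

J = 0.1261, regime = climb

set_propeller: D = 2.791 m, P = 3.512 m (p = P/D = 1.258330); state ← (V=0, rpm=0)
throttle_to(3020): rpm ← 3020
adjust_throttle(-1224): rpm ← 3020 -1224 = 1796
set_airspeed(59.89): V ← 59.89 m/s
adjust_throttle(+1261): rpm ← 1796 +1261 = 3057
throttle_to(8732): rpm ← 8732
adjust_airspeed(-1.55): V ← 59.89 -1.55 = 58.34 m/s
adjust_throttle(+1215): rpm ← 8732 +1215 = 9947
final state: V = 58.34 m/s, rpm = 9947 → n = rpm/60 = 165.783333 rev/s
J = V / (n·D) = 58.34 / (165.783333 × 2.791) = 0.126086
regime bands: climb J<0.6292 | cruise [0.6292, 1.2583) | windmill J≥1.2583
J = 0.1261 → climb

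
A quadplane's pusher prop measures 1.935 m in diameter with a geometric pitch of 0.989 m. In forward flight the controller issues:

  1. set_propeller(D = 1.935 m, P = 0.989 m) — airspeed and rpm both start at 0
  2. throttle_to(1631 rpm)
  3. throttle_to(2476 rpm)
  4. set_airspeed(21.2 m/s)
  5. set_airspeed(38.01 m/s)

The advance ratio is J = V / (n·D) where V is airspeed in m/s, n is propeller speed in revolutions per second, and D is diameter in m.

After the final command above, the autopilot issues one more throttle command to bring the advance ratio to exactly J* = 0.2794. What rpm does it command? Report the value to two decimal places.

set_propeller: D = 1.935 m, P = 0.989 m (p = P/D = 0.511111); state ← (V=0, rpm=0)
throttle_to(1631): rpm ← 1631
throttle_to(2476): rpm ← 2476
set_airspeed(21.2): V ← 21.2 m/s
set_airspeed(38.01): V ← 38.01 m/s
final state: V = 38.01 m/s, rpm = 2476 → n = rpm/60 = 41.266667 rev/s
target J* = 0.2794; solve J* = V/(n·D) for n: n = V/(J*·D) = 38.01/(0.2794 × 1.935) = 70.305694 rev/s
rpm = 60·n = 4218.341629

rpm = 4218.34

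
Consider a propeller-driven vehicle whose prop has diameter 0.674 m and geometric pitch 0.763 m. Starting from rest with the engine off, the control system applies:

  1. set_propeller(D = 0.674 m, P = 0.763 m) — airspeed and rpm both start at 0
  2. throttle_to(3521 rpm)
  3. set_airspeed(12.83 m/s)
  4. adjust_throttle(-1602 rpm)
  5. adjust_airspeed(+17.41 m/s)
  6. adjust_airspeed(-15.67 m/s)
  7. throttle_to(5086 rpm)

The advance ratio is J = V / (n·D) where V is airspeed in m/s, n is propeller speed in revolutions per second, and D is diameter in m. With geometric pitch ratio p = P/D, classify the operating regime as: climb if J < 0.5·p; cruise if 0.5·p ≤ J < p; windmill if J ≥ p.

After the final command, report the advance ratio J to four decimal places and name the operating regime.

J = 0.2550, regime = climb

set_propeller: D = 0.674 m, P = 0.763 m (p = P/D = 1.132047); state ← (V=0, rpm=0)
throttle_to(3521): rpm ← 3521
set_airspeed(12.83): V ← 12.83 m/s
adjust_throttle(-1602): rpm ← 3521 -1602 = 1919
adjust_airspeed(+17.41): V ← 12.83 +17.41 = 30.24 m/s
adjust_airspeed(-15.67): V ← 30.24 -15.67 = 14.57 m/s
throttle_to(5086): rpm ← 5086
final state: V = 14.57 m/s, rpm = 5086 → n = rpm/60 = 84.766667 rev/s
J = V / (n·D) = 14.57 / (84.766667 × 0.674) = 0.255020
regime bands: climb J<0.5660 | cruise [0.5660, 1.1320) | windmill J≥1.1320
J = 0.2550 → climb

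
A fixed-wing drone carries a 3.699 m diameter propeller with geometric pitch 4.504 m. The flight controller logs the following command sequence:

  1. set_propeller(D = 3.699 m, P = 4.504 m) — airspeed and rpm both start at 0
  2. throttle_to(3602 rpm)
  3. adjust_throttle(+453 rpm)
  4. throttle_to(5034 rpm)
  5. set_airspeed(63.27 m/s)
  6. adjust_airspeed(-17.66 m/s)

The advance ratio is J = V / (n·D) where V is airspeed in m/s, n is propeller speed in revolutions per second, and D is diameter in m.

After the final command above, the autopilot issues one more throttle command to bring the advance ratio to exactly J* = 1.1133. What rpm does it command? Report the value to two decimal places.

rpm = 664.53

set_propeller: D = 3.699 m, P = 4.504 m (p = P/D = 1.217626); state ← (V=0, rpm=0)
throttle_to(3602): rpm ← 3602
adjust_throttle(+453): rpm ← 3602 +453 = 4055
throttle_to(5034): rpm ← 5034
set_airspeed(63.27): V ← 63.27 m/s
adjust_airspeed(-17.66): V ← 63.27 -17.66 = 45.61 m/s
final state: V = 45.61 m/s, rpm = 5034 → n = rpm/60 = 83.900000 rev/s
target J* = 1.1133; solve J* = V/(n·D) for n: n = V/(J*·D) = 45.61/(1.1133 × 3.699) = 11.075505 rev/s
rpm = 60·n = 664.530291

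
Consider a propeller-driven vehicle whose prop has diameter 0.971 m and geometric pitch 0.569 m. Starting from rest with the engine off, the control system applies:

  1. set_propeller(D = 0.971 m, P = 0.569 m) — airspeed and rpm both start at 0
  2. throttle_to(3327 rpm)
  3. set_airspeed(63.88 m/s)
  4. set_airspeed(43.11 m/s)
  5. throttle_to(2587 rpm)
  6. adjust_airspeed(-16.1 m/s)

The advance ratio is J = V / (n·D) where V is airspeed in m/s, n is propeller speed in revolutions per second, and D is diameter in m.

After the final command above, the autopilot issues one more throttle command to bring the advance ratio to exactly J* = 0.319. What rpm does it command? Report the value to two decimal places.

set_propeller: D = 0.971 m, P = 0.569 m (p = P/D = 0.585994); state ← (V=0, rpm=0)
throttle_to(3327): rpm ← 3327
set_airspeed(63.88): V ← 63.88 m/s
set_airspeed(43.11): V ← 43.11 m/s
throttle_to(2587): rpm ← 2587
adjust_airspeed(-16.1): V ← 43.11 -16.1 = 27.01 m/s
final state: V = 27.01 m/s, rpm = 2587 → n = rpm/60 = 43.116667 rev/s
target J* = 0.319; solve J* = V/(n·D) for n: n = V/(J*·D) = 27.01/(0.319 × 0.971) = 87.199636 rev/s
rpm = 60·n = 5231.978150

rpm = 5231.98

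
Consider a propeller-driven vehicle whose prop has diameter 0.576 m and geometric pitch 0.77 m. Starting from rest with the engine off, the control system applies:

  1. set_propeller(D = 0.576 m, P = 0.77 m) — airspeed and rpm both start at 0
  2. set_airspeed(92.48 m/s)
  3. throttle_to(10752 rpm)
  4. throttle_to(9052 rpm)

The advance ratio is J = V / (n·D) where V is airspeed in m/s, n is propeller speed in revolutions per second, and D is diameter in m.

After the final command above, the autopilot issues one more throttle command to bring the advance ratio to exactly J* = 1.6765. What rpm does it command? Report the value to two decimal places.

rpm = 5746.10

set_propeller: D = 0.576 m, P = 0.77 m (p = P/D = 1.336806); state ← (V=0, rpm=0)
set_airspeed(92.48): V ← 92.48 m/s
throttle_to(10752): rpm ← 10752
throttle_to(9052): rpm ← 9052
final state: V = 92.48 m/s, rpm = 9052 → n = rpm/60 = 150.866667 rev/s
target J* = 1.6765; solve J* = V/(n·D) for n: n = V/(J*·D) = 92.48/(1.6765 × 0.576) = 95.768300 rev/s
rpm = 60·n = 5746.098022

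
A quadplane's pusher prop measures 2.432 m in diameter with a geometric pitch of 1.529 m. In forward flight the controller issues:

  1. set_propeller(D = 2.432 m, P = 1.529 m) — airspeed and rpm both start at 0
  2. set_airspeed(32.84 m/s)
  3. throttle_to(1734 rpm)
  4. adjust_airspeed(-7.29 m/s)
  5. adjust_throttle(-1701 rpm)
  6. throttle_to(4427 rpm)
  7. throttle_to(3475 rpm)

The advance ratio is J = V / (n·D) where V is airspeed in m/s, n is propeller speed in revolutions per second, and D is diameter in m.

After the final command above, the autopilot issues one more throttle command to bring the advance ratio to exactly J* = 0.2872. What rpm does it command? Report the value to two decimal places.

rpm = 2194.80

set_propeller: D = 2.432 m, P = 1.529 m (p = P/D = 0.628701); state ← (V=0, rpm=0)
set_airspeed(32.84): V ← 32.84 m/s
throttle_to(1734): rpm ← 1734
adjust_airspeed(-7.29): V ← 32.84 -7.29 = 25.55 m/s
adjust_throttle(-1701): rpm ← 1734 -1701 = 33
throttle_to(4427): rpm ← 4427
throttle_to(3475): rpm ← 3475
final state: V = 25.55 m/s, rpm = 3475 → n = rpm/60 = 57.916667 rev/s
target J* = 0.2872; solve J* = V/(n·D) for n: n = V/(J*·D) = 25.55/(0.2872 × 2.432) = 36.579932 rev/s
rpm = 60·n = 2194.795943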